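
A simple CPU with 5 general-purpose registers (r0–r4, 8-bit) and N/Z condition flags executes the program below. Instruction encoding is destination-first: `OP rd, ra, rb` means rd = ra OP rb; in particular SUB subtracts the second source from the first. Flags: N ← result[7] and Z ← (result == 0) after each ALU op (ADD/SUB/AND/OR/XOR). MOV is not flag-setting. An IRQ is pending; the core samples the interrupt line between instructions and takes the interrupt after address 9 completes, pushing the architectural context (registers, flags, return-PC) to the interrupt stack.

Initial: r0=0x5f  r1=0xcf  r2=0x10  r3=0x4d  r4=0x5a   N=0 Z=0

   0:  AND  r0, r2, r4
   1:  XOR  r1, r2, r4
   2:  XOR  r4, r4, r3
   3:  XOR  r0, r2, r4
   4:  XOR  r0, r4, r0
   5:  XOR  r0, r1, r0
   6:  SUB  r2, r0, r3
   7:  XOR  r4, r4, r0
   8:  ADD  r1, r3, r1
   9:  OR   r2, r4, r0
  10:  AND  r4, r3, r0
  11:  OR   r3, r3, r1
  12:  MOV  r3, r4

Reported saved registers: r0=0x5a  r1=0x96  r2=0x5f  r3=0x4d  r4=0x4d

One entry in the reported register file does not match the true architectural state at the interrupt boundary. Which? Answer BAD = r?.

BAD = r1

after  0: r0=0x10 r1=0xcf r2=0x10 r3=0x4d r4=0x5a  N=0 Z=0
after  1: r0=0x10 r1=0x4a r2=0x10 r3=0x4d r4=0x5a  N=0 Z=0
after  2: r0=0x10 r1=0x4a r2=0x10 r3=0x4d r4=0x17  N=0 Z=0
after  3: r0=0x07 r1=0x4a r2=0x10 r3=0x4d r4=0x17  N=0 Z=0
after  4: r0=0x10 r1=0x4a r2=0x10 r3=0x4d r4=0x17  N=0 Z=0
after  5: r0=0x5a r1=0x4a r2=0x10 r3=0x4d r4=0x17  N=0 Z=0
after  6: r0=0x5a r1=0x4a r2=0x0d r3=0x4d r4=0x17  N=0 Z=0
after  7: r0=0x5a r1=0x4a r2=0x0d r3=0x4d r4=0x4d  N=0 Z=0
after  8: r0=0x5a r1=0x97 r2=0x0d r3=0x4d r4=0x4d  N=1 Z=0
after  9: r0=0x5a r1=0x97 r2=0x5f r3=0x4d r4=0x4d  N=0 Z=0
-- IRQ taken; context saved, return-PC = 10 --
mismatch: r1: reported 0x96 vs actual 0x97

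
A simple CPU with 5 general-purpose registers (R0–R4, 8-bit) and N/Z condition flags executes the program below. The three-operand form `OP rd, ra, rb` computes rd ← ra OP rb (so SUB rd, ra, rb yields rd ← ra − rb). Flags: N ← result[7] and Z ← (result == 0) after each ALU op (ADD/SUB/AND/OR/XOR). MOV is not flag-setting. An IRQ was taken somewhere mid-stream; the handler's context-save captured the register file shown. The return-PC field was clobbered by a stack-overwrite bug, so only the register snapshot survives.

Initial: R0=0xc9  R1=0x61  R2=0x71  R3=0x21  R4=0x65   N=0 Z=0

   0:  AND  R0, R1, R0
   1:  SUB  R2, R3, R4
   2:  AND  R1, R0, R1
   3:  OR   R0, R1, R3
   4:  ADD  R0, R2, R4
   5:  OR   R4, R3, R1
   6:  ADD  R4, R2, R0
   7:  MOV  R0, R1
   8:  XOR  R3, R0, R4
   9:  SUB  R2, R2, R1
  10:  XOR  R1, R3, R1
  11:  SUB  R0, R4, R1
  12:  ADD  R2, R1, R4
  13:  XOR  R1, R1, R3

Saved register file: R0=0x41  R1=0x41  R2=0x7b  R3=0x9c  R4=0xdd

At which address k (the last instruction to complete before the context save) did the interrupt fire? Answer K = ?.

after  0: R0=0x41 R1=0x61 R2=0x71 R3=0x21 R4=0x65  N=0 Z=0
after  1: R0=0x41 R1=0x61 R2=0xbc R3=0x21 R4=0x65  N=1 Z=0
after  2: R0=0x41 R1=0x41 R2=0xbc R3=0x21 R4=0x65  N=0 Z=0
after  3: R0=0x61 R1=0x41 R2=0xbc R3=0x21 R4=0x65  N=0 Z=0
after  4: R0=0x21 R1=0x41 R2=0xbc R3=0x21 R4=0x65  N=0 Z=0
after  5: R0=0x21 R1=0x41 R2=0xbc R3=0x21 R4=0x61  N=0 Z=0
after  6: R0=0x21 R1=0x41 R2=0xbc R3=0x21 R4=0xdd  N=1 Z=0
after  7: R0=0x41 R1=0x41 R2=0xbc R3=0x21 R4=0xdd  N=1 Z=0
after  8: R0=0x41 R1=0x41 R2=0xbc R3=0x9c R4=0xdd  N=1 Z=0
after  9: R0=0x41 R1=0x41 R2=0x7b R3=0x9c R4=0xdd  N=0 Z=0
-- IRQ taken; context saved, return-PC = 10 --

K = 9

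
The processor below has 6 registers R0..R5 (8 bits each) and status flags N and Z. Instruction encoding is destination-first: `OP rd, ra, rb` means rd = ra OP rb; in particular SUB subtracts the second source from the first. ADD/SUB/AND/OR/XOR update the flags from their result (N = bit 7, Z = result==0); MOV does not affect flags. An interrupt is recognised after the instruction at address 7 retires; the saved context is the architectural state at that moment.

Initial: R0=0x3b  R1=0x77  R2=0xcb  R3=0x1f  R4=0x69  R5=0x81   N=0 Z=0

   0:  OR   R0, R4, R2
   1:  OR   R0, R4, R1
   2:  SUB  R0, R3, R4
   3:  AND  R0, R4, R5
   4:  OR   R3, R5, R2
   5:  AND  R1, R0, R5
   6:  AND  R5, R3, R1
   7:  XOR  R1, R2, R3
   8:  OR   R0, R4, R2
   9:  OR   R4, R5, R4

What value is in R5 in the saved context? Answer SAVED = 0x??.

SAVED = 0x01

after  0: R0=0xeb R1=0x77 R2=0xcb R3=0x1f R4=0x69 R5=0x81  N=1 Z=0
after  1: R0=0x7f R1=0x77 R2=0xcb R3=0x1f R4=0x69 R5=0x81  N=0 Z=0
after  2: R0=0xb6 R1=0x77 R2=0xcb R3=0x1f R4=0x69 R5=0x81  N=1 Z=0
after  3: R0=0x01 R1=0x77 R2=0xcb R3=0x1f R4=0x69 R5=0x81  N=0 Z=0
after  4: R0=0x01 R1=0x77 R2=0xcb R3=0xcb R4=0x69 R5=0x81  N=1 Z=0
after  5: R0=0x01 R1=0x01 R2=0xcb R3=0xcb R4=0x69 R5=0x81  N=0 Z=0
after  6: R0=0x01 R1=0x01 R2=0xcb R3=0xcb R4=0x69 R5=0x01  N=0 Z=0
after  7: R0=0x01 R1=0x00 R2=0xcb R3=0xcb R4=0x69 R5=0x01  N=0 Z=1
-- IRQ taken; context saved, return-PC = 8 --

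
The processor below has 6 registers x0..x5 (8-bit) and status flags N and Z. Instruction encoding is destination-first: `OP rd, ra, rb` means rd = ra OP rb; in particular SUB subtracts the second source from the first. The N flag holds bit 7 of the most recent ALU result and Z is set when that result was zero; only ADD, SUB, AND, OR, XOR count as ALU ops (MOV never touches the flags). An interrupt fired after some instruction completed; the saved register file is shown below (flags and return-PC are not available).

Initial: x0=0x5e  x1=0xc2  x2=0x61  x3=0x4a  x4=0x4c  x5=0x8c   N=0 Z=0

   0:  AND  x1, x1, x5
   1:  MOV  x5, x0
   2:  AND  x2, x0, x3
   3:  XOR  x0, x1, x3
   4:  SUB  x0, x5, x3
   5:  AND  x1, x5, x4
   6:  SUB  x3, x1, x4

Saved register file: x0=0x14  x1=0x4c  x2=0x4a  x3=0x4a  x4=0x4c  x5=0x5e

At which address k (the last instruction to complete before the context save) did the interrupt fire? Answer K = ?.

after  0: x0=0x5e x1=0x80 x2=0x61 x3=0x4a x4=0x4c x5=0x8c  N=1 Z=0
after  1: x0=0x5e x1=0x80 x2=0x61 x3=0x4a x4=0x4c x5=0x5e  N=1 Z=0
after  2: x0=0x5e x1=0x80 x2=0x4a x3=0x4a x4=0x4c x5=0x5e  N=0 Z=0
after  3: x0=0xca x1=0x80 x2=0x4a x3=0x4a x4=0x4c x5=0x5e  N=1 Z=0
after  4: x0=0x14 x1=0x80 x2=0x4a x3=0x4a x4=0x4c x5=0x5e  N=0 Z=0
after  5: x0=0x14 x1=0x4c x2=0x4a x3=0x4a x4=0x4c x5=0x5e  N=0 Z=0
-- IRQ taken; context saved, return-PC = 6 --

K = 5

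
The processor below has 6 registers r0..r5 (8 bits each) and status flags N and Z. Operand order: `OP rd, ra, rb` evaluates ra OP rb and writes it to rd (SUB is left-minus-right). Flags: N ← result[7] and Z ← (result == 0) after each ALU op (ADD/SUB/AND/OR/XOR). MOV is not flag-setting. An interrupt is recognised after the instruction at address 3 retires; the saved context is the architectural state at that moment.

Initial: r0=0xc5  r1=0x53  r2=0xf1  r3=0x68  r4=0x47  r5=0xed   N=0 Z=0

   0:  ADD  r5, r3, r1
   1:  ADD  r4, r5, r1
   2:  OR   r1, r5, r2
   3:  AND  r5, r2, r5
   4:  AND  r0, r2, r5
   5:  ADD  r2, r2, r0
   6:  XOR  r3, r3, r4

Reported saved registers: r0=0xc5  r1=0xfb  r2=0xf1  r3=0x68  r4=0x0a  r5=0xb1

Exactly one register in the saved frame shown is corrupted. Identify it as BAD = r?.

BAD = r4

after  0: r0=0xc5 r1=0x53 r2=0xf1 r3=0x68 r4=0x47 r5=0xbb  N=1 Z=0
after  1: r0=0xc5 r1=0x53 r2=0xf1 r3=0x68 r4=0x0e r5=0xbb  N=0 Z=0
after  2: r0=0xc5 r1=0xfb r2=0xf1 r3=0x68 r4=0x0e r5=0xbb  N=1 Z=0
after  3: r0=0xc5 r1=0xfb r2=0xf1 r3=0x68 r4=0x0e r5=0xb1  N=1 Z=0
-- IRQ taken; context saved, return-PC = 4 --
mismatch: r4: reported 0x0a vs actual 0x0e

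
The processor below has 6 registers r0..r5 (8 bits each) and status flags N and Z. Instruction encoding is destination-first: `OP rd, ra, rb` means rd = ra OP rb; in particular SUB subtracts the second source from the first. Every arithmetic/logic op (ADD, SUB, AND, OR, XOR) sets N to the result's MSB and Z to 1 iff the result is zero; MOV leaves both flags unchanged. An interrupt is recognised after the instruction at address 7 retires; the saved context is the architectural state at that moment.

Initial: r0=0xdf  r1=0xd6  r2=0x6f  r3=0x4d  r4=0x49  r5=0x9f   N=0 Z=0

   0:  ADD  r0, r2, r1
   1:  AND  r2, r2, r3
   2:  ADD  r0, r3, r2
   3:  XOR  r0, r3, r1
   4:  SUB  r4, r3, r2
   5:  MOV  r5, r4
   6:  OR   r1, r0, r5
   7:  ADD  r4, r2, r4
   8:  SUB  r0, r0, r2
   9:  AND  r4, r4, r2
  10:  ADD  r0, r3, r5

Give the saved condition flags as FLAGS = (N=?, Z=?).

FLAGS = (N=0, Z=0)

after  0: r0=0x45 r1=0xd6 r2=0x6f r3=0x4d r4=0x49 r5=0x9f  N=0 Z=0
after  1: r0=0x45 r1=0xd6 r2=0x4d r3=0x4d r4=0x49 r5=0x9f  N=0 Z=0
after  2: r0=0x9a r1=0xd6 r2=0x4d r3=0x4d r4=0x49 r5=0x9f  N=1 Z=0
after  3: r0=0x9b r1=0xd6 r2=0x4d r3=0x4d r4=0x49 r5=0x9f  N=1 Z=0
after  4: r0=0x9b r1=0xd6 r2=0x4d r3=0x4d r4=0x00 r5=0x9f  N=0 Z=1
after  5: r0=0x9b r1=0xd6 r2=0x4d r3=0x4d r4=0x00 r5=0x00  N=0 Z=1
after  6: r0=0x9b r1=0x9b r2=0x4d r3=0x4d r4=0x00 r5=0x00  N=1 Z=0
after  7: r0=0x9b r1=0x9b r2=0x4d r3=0x4d r4=0x4d r5=0x00  N=0 Z=0
-- IRQ taken; context saved, return-PC = 8 --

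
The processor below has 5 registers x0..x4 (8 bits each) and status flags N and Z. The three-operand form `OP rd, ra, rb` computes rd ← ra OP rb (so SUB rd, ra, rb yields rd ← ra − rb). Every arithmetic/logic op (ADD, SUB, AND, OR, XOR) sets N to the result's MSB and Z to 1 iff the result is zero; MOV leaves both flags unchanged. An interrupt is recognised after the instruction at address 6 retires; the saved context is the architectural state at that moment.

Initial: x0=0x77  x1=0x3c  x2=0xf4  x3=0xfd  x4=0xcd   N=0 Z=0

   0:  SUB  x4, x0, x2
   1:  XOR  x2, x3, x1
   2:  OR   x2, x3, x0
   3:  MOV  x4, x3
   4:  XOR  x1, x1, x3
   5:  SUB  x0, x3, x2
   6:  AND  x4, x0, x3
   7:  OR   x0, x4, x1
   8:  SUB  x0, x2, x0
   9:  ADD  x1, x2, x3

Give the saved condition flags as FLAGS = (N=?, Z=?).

after  0: x0=0x77 x1=0x3c x2=0xf4 x3=0xfd x4=0x83  N=1 Z=0
after  1: x0=0x77 x1=0x3c x2=0xc1 x3=0xfd x4=0x83  N=1 Z=0
after  2: x0=0x77 x1=0x3c x2=0xff x3=0xfd x4=0x83  N=1 Z=0
after  3: x0=0x77 x1=0x3c x2=0xff x3=0xfd x4=0xfd  N=1 Z=0
after  4: x0=0x77 x1=0xc1 x2=0xff x3=0xfd x4=0xfd  N=1 Z=0
after  5: x0=0xfe x1=0xc1 x2=0xff x3=0xfd x4=0xfd  N=1 Z=0
after  6: x0=0xfe x1=0xc1 x2=0xff x3=0xfd x4=0xfc  N=1 Z=0
-- IRQ taken; context saved, return-PC = 7 --

FLAGS = (N=1, Z=0)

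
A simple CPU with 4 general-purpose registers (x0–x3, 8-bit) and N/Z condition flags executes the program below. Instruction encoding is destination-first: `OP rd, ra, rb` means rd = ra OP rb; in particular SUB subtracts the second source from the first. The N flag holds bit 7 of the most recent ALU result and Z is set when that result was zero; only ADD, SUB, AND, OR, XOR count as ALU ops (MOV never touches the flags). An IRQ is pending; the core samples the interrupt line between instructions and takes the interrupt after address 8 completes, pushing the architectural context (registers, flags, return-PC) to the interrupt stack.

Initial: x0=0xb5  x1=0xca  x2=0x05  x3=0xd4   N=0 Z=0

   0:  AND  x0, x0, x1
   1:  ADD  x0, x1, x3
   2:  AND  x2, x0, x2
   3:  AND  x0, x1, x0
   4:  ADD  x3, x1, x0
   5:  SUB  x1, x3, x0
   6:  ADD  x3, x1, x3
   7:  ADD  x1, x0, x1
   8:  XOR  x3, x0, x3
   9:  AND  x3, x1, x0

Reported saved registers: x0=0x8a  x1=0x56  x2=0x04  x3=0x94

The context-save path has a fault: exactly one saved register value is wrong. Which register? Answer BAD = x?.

BAD = x1

after  0: x0=0x80 x1=0xca x2=0x05 x3=0xd4  N=1 Z=0
after  1: x0=0x9e x1=0xca x2=0x05 x3=0xd4  N=1 Z=0
after  2: x0=0x9e x1=0xca x2=0x04 x3=0xd4  N=0 Z=0
after  3: x0=0x8a x1=0xca x2=0x04 x3=0xd4  N=1 Z=0
after  4: x0=0x8a x1=0xca x2=0x04 x3=0x54  N=0 Z=0
after  5: x0=0x8a x1=0xca x2=0x04 x3=0x54  N=1 Z=0
after  6: x0=0x8a x1=0xca x2=0x04 x3=0x1e  N=0 Z=0
after  7: x0=0x8a x1=0x54 x2=0x04 x3=0x1e  N=0 Z=0
after  8: x0=0x8a x1=0x54 x2=0x04 x3=0x94  N=1 Z=0
-- IRQ taken; context saved, return-PC = 9 --
mismatch: x1: reported 0x56 vs actual 0x54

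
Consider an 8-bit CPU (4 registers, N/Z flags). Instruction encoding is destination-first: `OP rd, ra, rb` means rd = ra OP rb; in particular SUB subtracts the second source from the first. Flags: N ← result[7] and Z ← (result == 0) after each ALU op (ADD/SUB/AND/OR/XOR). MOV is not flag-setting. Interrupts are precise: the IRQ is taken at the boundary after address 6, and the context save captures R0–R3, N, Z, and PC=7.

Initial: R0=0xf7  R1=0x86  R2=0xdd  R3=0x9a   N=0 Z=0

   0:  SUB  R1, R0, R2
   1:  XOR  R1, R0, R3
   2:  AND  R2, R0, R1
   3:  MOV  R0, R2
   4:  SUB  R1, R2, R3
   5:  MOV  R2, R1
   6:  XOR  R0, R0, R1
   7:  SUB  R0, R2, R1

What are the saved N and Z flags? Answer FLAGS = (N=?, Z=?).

after  0: R0=0xf7 R1=0x1a R2=0xdd R3=0x9a  N=0 Z=0
after  1: R0=0xf7 R1=0x6d R2=0xdd R3=0x9a  N=0 Z=0
after  2: R0=0xf7 R1=0x6d R2=0x65 R3=0x9a  N=0 Z=0
after  3: R0=0x65 R1=0x6d R2=0x65 R3=0x9a  N=0 Z=0
after  4: R0=0x65 R1=0xcb R2=0x65 R3=0x9a  N=1 Z=0
after  5: R0=0x65 R1=0xcb R2=0xcb R3=0x9a  N=1 Z=0
after  6: R0=0xae R1=0xcb R2=0xcb R3=0x9a  N=1 Z=0
-- IRQ taken; context saved, return-PC = 7 --

FLAGS = (N=1, Z=0)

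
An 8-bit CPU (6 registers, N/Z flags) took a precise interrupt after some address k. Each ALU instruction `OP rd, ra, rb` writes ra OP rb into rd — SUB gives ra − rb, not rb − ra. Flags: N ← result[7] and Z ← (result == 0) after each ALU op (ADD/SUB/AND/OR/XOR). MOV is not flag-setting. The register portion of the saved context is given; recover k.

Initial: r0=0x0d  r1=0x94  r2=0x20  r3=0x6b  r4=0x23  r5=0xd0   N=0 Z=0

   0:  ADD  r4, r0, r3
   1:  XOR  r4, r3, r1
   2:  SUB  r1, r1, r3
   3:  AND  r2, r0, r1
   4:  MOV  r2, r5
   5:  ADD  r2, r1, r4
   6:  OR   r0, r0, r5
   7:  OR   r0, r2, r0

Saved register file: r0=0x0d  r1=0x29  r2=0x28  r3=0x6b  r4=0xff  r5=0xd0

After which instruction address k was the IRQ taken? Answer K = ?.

after  0: r0=0x0d r1=0x94 r2=0x20 r3=0x6b r4=0x78 r5=0xd0  N=0 Z=0
after  1: r0=0x0d r1=0x94 r2=0x20 r3=0x6b r4=0xff r5=0xd0  N=1 Z=0
after  2: r0=0x0d r1=0x29 r2=0x20 r3=0x6b r4=0xff r5=0xd0  N=0 Z=0
after  3: r0=0x0d r1=0x29 r2=0x09 r3=0x6b r4=0xff r5=0xd0  N=0 Z=0
after  4: r0=0x0d r1=0x29 r2=0xd0 r3=0x6b r4=0xff r5=0xd0  N=0 Z=0
after  5: r0=0x0d r1=0x29 r2=0x28 r3=0x6b r4=0xff r5=0xd0  N=0 Z=0
-- IRQ taken; context saved, return-PC = 6 --

K = 5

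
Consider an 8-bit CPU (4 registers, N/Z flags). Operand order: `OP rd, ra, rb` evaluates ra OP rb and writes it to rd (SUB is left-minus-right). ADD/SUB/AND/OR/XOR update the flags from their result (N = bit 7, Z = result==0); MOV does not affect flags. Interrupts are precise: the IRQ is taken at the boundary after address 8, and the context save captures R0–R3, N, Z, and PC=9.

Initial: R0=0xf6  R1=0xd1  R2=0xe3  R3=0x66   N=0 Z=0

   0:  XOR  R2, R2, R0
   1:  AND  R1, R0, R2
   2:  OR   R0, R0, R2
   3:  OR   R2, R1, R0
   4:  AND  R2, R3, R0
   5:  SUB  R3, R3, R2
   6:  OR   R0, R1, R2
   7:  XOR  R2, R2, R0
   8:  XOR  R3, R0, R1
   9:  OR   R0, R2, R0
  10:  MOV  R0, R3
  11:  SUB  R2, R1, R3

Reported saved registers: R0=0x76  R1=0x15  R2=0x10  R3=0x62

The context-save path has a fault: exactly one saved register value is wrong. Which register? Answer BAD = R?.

BAD = R1

after  0: R0=0xf6 R1=0xd1 R2=0x15 R3=0x66  N=0 Z=0
after  1: R0=0xf6 R1=0x14 R2=0x15 R3=0x66  N=0 Z=0
after  2: R0=0xf7 R1=0x14 R2=0x15 R3=0x66  N=1 Z=0
after  3: R0=0xf7 R1=0x14 R2=0xf7 R3=0x66  N=1 Z=0
after  4: R0=0xf7 R1=0x14 R2=0x66 R3=0x66  N=0 Z=0
after  5: R0=0xf7 R1=0x14 R2=0x66 R3=0x00  N=0 Z=1
after  6: R0=0x76 R1=0x14 R2=0x66 R3=0x00  N=0 Z=0
after  7: R0=0x76 R1=0x14 R2=0x10 R3=0x00  N=0 Z=0
after  8: R0=0x76 R1=0x14 R2=0x10 R3=0x62  N=0 Z=0
-- IRQ taken; context saved, return-PC = 9 --
mismatch: R1: reported 0x15 vs actual 0x14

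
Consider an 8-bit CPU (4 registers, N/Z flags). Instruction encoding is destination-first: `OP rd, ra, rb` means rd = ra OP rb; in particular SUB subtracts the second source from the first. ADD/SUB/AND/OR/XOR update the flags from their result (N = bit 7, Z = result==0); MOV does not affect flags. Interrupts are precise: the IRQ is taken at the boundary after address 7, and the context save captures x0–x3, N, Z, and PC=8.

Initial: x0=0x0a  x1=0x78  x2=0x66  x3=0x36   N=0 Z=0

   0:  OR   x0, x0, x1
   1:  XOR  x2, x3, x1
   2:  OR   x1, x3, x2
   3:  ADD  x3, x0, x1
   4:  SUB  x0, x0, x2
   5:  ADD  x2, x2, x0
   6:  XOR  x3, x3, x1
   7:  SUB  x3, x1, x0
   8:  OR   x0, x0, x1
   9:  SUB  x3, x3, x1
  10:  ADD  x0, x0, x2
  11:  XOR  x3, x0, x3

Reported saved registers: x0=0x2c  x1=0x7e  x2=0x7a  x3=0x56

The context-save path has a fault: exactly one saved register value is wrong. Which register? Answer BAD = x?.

after  0: x0=0x7a x1=0x78 x2=0x66 x3=0x36  N=0 Z=0
after  1: x0=0x7a x1=0x78 x2=0x4e x3=0x36  N=0 Z=0
after  2: x0=0x7a x1=0x7e x2=0x4e x3=0x36  N=0 Z=0
after  3: x0=0x7a x1=0x7e x2=0x4e x3=0xf8  N=1 Z=0
after  4: x0=0x2c x1=0x7e x2=0x4e x3=0xf8  N=0 Z=0
after  5: x0=0x2c x1=0x7e x2=0x7a x3=0xf8  N=0 Z=0
after  6: x0=0x2c x1=0x7e x2=0x7a x3=0x86  N=1 Z=0
after  7: x0=0x2c x1=0x7e x2=0x7a x3=0x52  N=0 Z=0
-- IRQ taken; context saved, return-PC = 8 --
mismatch: x3: reported 0x56 vs actual 0x52

BAD = x3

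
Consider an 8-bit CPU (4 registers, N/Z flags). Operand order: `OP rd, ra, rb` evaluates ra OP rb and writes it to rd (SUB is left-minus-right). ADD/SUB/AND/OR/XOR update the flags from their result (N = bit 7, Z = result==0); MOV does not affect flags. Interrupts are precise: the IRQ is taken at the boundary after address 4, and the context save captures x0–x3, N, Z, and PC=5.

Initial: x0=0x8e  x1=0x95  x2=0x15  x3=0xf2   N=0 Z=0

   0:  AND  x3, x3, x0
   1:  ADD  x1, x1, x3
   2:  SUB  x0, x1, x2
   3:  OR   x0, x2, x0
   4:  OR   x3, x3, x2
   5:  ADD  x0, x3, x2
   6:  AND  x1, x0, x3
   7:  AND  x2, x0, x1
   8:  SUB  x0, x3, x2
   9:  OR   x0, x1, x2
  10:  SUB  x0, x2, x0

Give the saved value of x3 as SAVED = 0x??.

SAVED = 0x97

after  0: x0=0x8e x1=0x95 x2=0x15 x3=0x82  N=1 Z=0
after  1: x0=0x8e x1=0x17 x2=0x15 x3=0x82  N=0 Z=0
after  2: x0=0x02 x1=0x17 x2=0x15 x3=0x82  N=0 Z=0
after  3: x0=0x17 x1=0x17 x2=0x15 x3=0x82  N=0 Z=0
after  4: x0=0x17 x1=0x17 x2=0x15 x3=0x97  N=1 Z=0
-- IRQ taken; context saved, return-PC = 5 --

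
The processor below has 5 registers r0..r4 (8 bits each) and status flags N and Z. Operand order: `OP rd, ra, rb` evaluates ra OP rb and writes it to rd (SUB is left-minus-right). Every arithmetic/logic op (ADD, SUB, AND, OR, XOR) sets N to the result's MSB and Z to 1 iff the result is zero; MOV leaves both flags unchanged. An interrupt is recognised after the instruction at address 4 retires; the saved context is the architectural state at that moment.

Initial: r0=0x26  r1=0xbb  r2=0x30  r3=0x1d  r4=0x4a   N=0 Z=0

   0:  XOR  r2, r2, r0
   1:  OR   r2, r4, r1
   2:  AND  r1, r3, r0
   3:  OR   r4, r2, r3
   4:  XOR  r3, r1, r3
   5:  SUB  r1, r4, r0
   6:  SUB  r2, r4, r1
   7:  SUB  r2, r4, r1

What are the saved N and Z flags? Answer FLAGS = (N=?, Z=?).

FLAGS = (N=0, Z=0)

after  0: r0=0x26 r1=0xbb r2=0x16 r3=0x1d r4=0x4a  N=0 Z=0
after  1: r0=0x26 r1=0xbb r2=0xfb r3=0x1d r4=0x4a  N=1 Z=0
after  2: r0=0x26 r1=0x04 r2=0xfb r3=0x1d r4=0x4a  N=0 Z=0
after  3: r0=0x26 r1=0x04 r2=0xfb r3=0x1d r4=0xff  N=1 Z=0
after  4: r0=0x26 r1=0x04 r2=0xfb r3=0x19 r4=0xff  N=0 Z=0
-- IRQ taken; context saved, return-PC = 5 --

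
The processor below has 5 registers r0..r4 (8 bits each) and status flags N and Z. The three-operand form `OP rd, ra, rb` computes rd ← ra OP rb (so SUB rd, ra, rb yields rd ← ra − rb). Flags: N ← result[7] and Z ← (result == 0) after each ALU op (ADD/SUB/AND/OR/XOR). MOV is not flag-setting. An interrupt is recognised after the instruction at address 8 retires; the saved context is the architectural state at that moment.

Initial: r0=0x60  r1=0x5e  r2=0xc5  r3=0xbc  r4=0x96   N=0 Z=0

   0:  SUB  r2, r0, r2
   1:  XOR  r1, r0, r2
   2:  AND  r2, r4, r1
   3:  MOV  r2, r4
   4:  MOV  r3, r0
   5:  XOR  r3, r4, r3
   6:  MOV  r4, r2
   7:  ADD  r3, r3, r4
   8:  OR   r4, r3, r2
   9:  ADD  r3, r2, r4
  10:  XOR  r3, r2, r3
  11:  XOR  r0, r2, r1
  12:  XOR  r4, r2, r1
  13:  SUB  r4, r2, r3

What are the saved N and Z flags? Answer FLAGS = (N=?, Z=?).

after  0: r0=0x60 r1=0x5e r2=0x9b r3=0xbc r4=0x96  N=1 Z=0
after  1: r0=0x60 r1=0xfb r2=0x9b r3=0xbc r4=0x96  N=1 Z=0
after  2: r0=0x60 r1=0xfb r2=0x92 r3=0xbc r4=0x96  N=1 Z=0
after  3: r0=0x60 r1=0xfb r2=0x96 r3=0xbc r4=0x96  N=1 Z=0
after  4: r0=0x60 r1=0xfb r2=0x96 r3=0x60 r4=0x96  N=1 Z=0
after  5: r0=0x60 r1=0xfb r2=0x96 r3=0xf6 r4=0x96  N=1 Z=0
after  6: r0=0x60 r1=0xfb r2=0x96 r3=0xf6 r4=0x96  N=1 Z=0
after  7: r0=0x60 r1=0xfb r2=0x96 r3=0x8c r4=0x96  N=1 Z=0
after  8: r0=0x60 r1=0xfb r2=0x96 r3=0x8c r4=0x9e  N=1 Z=0
-- IRQ taken; context saved, return-PC = 9 --

FLAGS = (N=1, Z=0)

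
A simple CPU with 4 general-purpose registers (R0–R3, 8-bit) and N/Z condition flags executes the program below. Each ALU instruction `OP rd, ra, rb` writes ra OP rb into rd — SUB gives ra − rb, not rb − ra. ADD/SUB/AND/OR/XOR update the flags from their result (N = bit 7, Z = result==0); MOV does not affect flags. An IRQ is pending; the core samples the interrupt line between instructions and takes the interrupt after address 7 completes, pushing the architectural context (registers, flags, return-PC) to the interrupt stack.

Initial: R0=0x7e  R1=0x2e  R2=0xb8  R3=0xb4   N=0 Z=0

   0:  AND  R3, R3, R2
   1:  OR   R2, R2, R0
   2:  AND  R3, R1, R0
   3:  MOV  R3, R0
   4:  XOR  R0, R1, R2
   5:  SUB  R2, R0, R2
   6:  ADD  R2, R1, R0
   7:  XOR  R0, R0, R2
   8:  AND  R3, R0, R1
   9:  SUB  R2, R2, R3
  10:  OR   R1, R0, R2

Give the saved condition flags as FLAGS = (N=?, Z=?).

after  0: R0=0x7e R1=0x2e R2=0xb8 R3=0xb0  N=1 Z=0
after  1: R0=0x7e R1=0x2e R2=0xfe R3=0xb0  N=1 Z=0
after  2: R0=0x7e R1=0x2e R2=0xfe R3=0x2e  N=0 Z=0
after  3: R0=0x7e R1=0x2e R2=0xfe R3=0x7e  N=0 Z=0
after  4: R0=0xd0 R1=0x2e R2=0xfe R3=0x7e  N=1 Z=0
after  5: R0=0xd0 R1=0x2e R2=0xd2 R3=0x7e  N=1 Z=0
after  6: R0=0xd0 R1=0x2e R2=0xfe R3=0x7e  N=1 Z=0
after  7: R0=0x2e R1=0x2e R2=0xfe R3=0x7e  N=0 Z=0
-- IRQ taken; context saved, return-PC = 8 --

FLAGS = (N=0, Z=0)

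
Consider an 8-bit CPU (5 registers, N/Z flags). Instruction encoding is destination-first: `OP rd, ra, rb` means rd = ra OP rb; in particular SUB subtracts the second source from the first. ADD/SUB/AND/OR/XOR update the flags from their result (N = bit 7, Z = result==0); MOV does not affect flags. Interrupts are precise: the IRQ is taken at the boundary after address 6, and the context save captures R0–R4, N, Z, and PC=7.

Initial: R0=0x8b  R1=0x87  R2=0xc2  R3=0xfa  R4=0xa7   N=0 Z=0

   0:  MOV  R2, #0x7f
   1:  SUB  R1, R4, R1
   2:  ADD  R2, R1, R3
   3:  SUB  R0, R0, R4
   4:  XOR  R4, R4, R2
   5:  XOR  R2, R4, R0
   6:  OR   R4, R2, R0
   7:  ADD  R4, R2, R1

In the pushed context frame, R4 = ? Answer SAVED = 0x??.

after  0: R0=0x8b R1=0x87 R2=0x7f R3=0xfa R4=0xa7  N=0 Z=0
after  1: R0=0x8b R1=0x20 R2=0x7f R3=0xfa R4=0xa7  N=0 Z=0
after  2: R0=0x8b R1=0x20 R2=0x1a R3=0xfa R4=0xa7  N=0 Z=0
after  3: R0=0xe4 R1=0x20 R2=0x1a R3=0xfa R4=0xa7  N=1 Z=0
after  4: R0=0xe4 R1=0x20 R2=0x1a R3=0xfa R4=0xbd  N=1 Z=0
after  5: R0=0xe4 R1=0x20 R2=0x59 R3=0xfa R4=0xbd  N=0 Z=0
after  6: R0=0xe4 R1=0x20 R2=0x59 R3=0xfa R4=0xfd  N=1 Z=0
-- IRQ taken; context saved, return-PC = 7 --

SAVED = 0xfd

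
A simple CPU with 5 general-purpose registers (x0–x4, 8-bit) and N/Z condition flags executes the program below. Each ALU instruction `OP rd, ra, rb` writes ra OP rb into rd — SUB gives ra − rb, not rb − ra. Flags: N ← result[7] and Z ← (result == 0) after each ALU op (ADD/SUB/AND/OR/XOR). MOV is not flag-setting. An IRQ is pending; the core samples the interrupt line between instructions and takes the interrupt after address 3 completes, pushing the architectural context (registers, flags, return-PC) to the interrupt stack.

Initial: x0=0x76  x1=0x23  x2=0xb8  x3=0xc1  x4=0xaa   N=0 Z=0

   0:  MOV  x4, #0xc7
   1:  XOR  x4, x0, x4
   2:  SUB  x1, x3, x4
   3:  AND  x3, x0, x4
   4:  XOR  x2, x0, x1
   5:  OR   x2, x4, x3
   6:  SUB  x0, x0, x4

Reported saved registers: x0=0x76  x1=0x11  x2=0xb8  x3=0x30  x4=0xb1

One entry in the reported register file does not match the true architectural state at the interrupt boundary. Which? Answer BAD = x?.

BAD = x1

after  0: x0=0x76 x1=0x23 x2=0xb8 x3=0xc1 x4=0xc7  N=0 Z=0
after  1: x0=0x76 x1=0x23 x2=0xb8 x3=0xc1 x4=0xb1  N=1 Z=0
after  2: x0=0x76 x1=0x10 x2=0xb8 x3=0xc1 x4=0xb1  N=0 Z=0
after  3: x0=0x76 x1=0x10 x2=0xb8 x3=0x30 x4=0xb1  N=0 Z=0
-- IRQ taken; context saved, return-PC = 4 --
mismatch: x1: reported 0x11 vs actual 0x10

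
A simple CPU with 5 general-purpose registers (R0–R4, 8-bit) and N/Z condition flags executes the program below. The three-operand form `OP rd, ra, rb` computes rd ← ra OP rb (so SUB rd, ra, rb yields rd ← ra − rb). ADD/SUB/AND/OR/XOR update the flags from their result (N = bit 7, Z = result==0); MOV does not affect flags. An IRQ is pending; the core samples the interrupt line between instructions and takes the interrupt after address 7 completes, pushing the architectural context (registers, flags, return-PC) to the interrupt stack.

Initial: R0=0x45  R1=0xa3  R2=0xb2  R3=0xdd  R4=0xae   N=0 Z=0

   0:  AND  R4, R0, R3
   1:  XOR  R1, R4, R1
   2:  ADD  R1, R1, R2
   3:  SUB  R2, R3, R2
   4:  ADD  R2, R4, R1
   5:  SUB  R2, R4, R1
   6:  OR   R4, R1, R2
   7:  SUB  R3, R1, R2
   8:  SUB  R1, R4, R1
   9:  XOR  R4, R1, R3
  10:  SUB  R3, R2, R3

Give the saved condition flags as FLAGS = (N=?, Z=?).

FLAGS = (N=1, Z=0)

after  0: R0=0x45 R1=0xa3 R2=0xb2 R3=0xdd R4=0x45  N=0 Z=0
after  1: R0=0x45 R1=0xe6 R2=0xb2 R3=0xdd R4=0x45  N=1 Z=0
after  2: R0=0x45 R1=0x98 R2=0xb2 R3=0xdd R4=0x45  N=1 Z=0
after  3: R0=0x45 R1=0x98 R2=0x2b R3=0xdd R4=0x45  N=0 Z=0
after  4: R0=0x45 R1=0x98 R2=0xdd R3=0xdd R4=0x45  N=1 Z=0
after  5: R0=0x45 R1=0x98 R2=0xad R3=0xdd R4=0x45  N=1 Z=0
after  6: R0=0x45 R1=0x98 R2=0xad R3=0xdd R4=0xbd  N=1 Z=0
after  7: R0=0x45 R1=0x98 R2=0xad R3=0xeb R4=0xbd  N=1 Z=0
-- IRQ taken; context saved, return-PC = 8 --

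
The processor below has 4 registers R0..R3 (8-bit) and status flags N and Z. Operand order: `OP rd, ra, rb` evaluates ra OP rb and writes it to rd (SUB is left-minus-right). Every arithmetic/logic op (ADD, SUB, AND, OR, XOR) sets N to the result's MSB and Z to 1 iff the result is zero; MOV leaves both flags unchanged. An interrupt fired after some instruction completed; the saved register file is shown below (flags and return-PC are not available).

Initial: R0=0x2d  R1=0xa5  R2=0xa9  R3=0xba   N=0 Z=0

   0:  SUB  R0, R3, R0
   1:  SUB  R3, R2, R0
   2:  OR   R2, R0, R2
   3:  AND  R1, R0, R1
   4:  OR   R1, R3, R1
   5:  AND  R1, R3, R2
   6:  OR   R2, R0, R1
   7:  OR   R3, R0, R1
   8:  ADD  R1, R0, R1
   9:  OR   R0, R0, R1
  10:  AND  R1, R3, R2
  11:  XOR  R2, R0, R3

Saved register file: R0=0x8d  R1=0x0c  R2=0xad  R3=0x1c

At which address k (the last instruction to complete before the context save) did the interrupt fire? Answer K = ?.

after  0: R0=0x8d R1=0xa5 R2=0xa9 R3=0xba  N=1 Z=0
after  1: R0=0x8d R1=0xa5 R2=0xa9 R3=0x1c  N=0 Z=0
after  2: R0=0x8d R1=0xa5 R2=0xad R3=0x1c  N=1 Z=0
after  3: R0=0x8d R1=0x85 R2=0xad R3=0x1c  N=1 Z=0
after  4: R0=0x8d R1=0x9d R2=0xad R3=0x1c  N=1 Z=0
after  5: R0=0x8d R1=0x0c R2=0xad R3=0x1c  N=0 Z=0
-- IRQ taken; context saved, return-PC = 6 --

K = 5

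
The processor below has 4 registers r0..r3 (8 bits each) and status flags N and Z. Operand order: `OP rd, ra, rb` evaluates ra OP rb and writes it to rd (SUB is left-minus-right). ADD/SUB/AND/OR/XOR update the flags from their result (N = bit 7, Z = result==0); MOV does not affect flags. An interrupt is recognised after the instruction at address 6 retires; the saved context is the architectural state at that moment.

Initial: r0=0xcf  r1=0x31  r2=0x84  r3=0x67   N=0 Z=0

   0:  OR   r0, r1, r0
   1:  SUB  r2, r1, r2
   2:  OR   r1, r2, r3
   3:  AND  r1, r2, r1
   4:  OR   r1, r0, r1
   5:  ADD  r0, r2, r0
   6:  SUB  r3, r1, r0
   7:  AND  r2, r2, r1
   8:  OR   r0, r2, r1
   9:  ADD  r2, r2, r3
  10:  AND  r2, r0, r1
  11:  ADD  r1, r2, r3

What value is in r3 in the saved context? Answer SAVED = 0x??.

SAVED = 0x53

after  0: r0=0xff r1=0x31 r2=0x84 r3=0x67  N=1 Z=0
after  1: r0=0xff r1=0x31 r2=0xad r3=0x67  N=1 Z=0
after  2: r0=0xff r1=0xef r2=0xad r3=0x67  N=1 Z=0
after  3: r0=0xff r1=0xad r2=0xad r3=0x67  N=1 Z=0
after  4: r0=0xff r1=0xff r2=0xad r3=0x67  N=1 Z=0
after  5: r0=0xac r1=0xff r2=0xad r3=0x67  N=1 Z=0
after  6: r0=0xac r1=0xff r2=0xad r3=0x53  N=0 Z=0
-- IRQ taken; context saved, return-PC = 7 --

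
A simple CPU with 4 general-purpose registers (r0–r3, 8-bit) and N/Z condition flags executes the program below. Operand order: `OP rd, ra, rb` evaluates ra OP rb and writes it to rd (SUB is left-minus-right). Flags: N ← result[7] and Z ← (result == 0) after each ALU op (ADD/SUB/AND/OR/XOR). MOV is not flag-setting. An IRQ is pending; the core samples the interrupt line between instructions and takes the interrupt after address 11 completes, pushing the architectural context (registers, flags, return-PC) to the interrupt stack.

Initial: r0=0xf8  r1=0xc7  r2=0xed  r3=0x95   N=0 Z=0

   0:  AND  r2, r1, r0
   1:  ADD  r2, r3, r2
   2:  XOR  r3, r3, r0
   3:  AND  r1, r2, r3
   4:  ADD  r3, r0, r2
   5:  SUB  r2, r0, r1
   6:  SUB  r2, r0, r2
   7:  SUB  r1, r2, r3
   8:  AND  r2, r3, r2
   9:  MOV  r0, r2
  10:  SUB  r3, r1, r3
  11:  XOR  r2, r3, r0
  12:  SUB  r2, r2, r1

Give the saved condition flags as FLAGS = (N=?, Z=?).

after  0: r0=0xf8 r1=0xc7 r2=0xc0 r3=0x95  N=1 Z=0
after  1: r0=0xf8 r1=0xc7 r2=0x55 r3=0x95  N=0 Z=0
after  2: r0=0xf8 r1=0xc7 r2=0x55 r3=0x6d  N=0 Z=0
after  3: r0=0xf8 r1=0x45 r2=0x55 r3=0x6d  N=0 Z=0
after  4: r0=0xf8 r1=0x45 r2=0x55 r3=0x4d  N=0 Z=0
after  5: r0=0xf8 r1=0x45 r2=0xb3 r3=0x4d  N=1 Z=0
after  6: r0=0xf8 r1=0x45 r2=0x45 r3=0x4d  N=0 Z=0
after  7: r0=0xf8 r1=0xf8 r2=0x45 r3=0x4d  N=1 Z=0
after  8: r0=0xf8 r1=0xf8 r2=0x45 r3=0x4d  N=0 Z=0
after  9: r0=0x45 r1=0xf8 r2=0x45 r3=0x4d  N=0 Z=0
after 10: r0=0x45 r1=0xf8 r2=0x45 r3=0xab  N=1 Z=0
after 11: r0=0x45 r1=0xf8 r2=0xee r3=0xab  N=1 Z=0
-- IRQ taken; context saved, return-PC = 12 --

FLAGS = (N=1, Z=0)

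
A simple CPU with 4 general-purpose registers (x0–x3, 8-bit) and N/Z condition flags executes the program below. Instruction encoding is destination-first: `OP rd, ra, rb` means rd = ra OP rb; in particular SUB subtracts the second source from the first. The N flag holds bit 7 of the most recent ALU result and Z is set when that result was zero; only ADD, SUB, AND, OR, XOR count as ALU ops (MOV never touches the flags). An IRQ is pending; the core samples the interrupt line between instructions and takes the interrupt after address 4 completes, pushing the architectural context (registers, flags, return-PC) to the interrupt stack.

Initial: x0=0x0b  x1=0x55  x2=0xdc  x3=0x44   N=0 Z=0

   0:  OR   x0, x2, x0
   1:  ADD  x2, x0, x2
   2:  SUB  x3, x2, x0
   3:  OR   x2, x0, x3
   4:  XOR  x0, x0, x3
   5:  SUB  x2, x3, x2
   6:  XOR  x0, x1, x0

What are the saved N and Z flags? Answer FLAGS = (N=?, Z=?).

after  0: x0=0xdf x1=0x55 x2=0xdc x3=0x44  N=1 Z=0
after  1: x0=0xdf x1=0x55 x2=0xbb x3=0x44  N=1 Z=0
after  2: x0=0xdf x1=0x55 x2=0xbb x3=0xdc  N=1 Z=0
after  3: x0=0xdf x1=0x55 x2=0xdf x3=0xdc  N=1 Z=0
after  4: x0=0x03 x1=0x55 x2=0xdf x3=0xdc  N=0 Z=0
-- IRQ taken; context saved, return-PC = 5 --

FLAGS = (N=0, Z=0)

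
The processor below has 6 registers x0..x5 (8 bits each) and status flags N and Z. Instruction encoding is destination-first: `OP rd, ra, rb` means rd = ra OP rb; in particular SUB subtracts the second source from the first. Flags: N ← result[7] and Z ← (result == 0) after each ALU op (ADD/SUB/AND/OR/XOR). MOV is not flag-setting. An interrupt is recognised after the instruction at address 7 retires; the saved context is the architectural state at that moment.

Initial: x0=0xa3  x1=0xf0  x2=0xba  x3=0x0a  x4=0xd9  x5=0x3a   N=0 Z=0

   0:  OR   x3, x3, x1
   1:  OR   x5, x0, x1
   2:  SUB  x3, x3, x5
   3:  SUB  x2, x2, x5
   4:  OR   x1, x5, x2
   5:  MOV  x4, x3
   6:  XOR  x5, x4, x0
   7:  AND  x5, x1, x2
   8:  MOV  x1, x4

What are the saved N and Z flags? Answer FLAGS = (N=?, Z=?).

FLAGS = (N=1, Z=0)

after  0: x0=0xa3 x1=0xf0 x2=0xba x3=0xfa x4=0xd9 x5=0x3a  N=1 Z=0
after  1: x0=0xa3 x1=0xf0 x2=0xba x3=0xfa x4=0xd9 x5=0xf3  N=1 Z=0
after  2: x0=0xa3 x1=0xf0 x2=0xba x3=0x07 x4=0xd9 x5=0xf3  N=0 Z=0
after  3: x0=0xa3 x1=0xf0 x2=0xc7 x3=0x07 x4=0xd9 x5=0xf3  N=1 Z=0
after  4: x0=0xa3 x1=0xf7 x2=0xc7 x3=0x07 x4=0xd9 x5=0xf3  N=1 Z=0
after  5: x0=0xa3 x1=0xf7 x2=0xc7 x3=0x07 x4=0x07 x5=0xf3  N=1 Z=0
after  6: x0=0xa3 x1=0xf7 x2=0xc7 x3=0x07 x4=0x07 x5=0xa4  N=1 Z=0
after  7: x0=0xa3 x1=0xf7 x2=0xc7 x3=0x07 x4=0x07 x5=0xc7  N=1 Z=0
-- IRQ taken; context saved, return-PC = 8 --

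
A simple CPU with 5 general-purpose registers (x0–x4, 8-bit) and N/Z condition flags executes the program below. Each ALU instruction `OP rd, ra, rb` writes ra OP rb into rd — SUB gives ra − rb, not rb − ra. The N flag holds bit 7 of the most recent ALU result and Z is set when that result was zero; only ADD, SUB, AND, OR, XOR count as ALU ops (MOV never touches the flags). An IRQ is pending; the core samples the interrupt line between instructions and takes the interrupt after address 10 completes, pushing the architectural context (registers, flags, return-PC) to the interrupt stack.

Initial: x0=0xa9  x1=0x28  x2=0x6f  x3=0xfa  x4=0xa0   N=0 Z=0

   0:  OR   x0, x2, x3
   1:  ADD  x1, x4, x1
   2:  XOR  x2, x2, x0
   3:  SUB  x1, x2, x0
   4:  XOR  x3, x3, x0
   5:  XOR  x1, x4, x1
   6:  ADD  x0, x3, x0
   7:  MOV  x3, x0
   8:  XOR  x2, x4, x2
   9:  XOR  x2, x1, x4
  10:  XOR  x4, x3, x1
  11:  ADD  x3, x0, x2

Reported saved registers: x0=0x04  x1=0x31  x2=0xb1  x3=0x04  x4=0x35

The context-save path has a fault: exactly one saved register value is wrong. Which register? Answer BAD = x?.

BAD = x2

after  0: x0=0xff x1=0x28 x2=0x6f x3=0xfa x4=0xa0  N=1 Z=0
after  1: x0=0xff x1=0xc8 x2=0x6f x3=0xfa x4=0xa0  N=1 Z=0
after  2: x0=0xff x1=0xc8 x2=0x90 x3=0xfa x4=0xa0  N=1 Z=0
after  3: x0=0xff x1=0x91 x2=0x90 x3=0xfa x4=0xa0  N=1 Z=0
after  4: x0=0xff x1=0x91 x2=0x90 x3=0x05 x4=0xa0  N=0 Z=0
after  5: x0=0xff x1=0x31 x2=0x90 x3=0x05 x4=0xa0  N=0 Z=0
after  6: x0=0x04 x1=0x31 x2=0x90 x3=0x05 x4=0xa0  N=0 Z=0
after  7: x0=0x04 x1=0x31 x2=0x90 x3=0x04 x4=0xa0  N=0 Z=0
after  8: x0=0x04 x1=0x31 x2=0x30 x3=0x04 x4=0xa0  N=0 Z=0
after  9: x0=0x04 x1=0x31 x2=0x91 x3=0x04 x4=0xa0  N=1 Z=0
after 10: x0=0x04 x1=0x31 x2=0x91 x3=0x04 x4=0x35  N=0 Z=0
-- IRQ taken; context saved, return-PC = 11 --
mismatch: x2: reported 0xb1 vs actual 0x91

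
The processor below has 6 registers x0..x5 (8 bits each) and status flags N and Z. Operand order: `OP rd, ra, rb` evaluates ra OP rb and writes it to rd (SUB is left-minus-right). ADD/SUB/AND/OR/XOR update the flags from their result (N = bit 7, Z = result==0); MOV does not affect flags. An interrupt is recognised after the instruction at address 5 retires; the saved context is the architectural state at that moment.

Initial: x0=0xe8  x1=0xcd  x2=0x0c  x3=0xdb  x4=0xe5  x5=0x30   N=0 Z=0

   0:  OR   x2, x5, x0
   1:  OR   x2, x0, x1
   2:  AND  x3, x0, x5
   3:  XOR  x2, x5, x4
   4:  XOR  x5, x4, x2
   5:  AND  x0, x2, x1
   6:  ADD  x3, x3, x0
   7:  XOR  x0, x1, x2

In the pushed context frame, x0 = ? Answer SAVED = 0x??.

SAVED = 0xc5

after  0: x0=0xe8 x1=0xcd x2=0xf8 x3=0xdb x4=0xe5 x5=0x30  N=1 Z=0
after  1: x0=0xe8 x1=0xcd x2=0xed x3=0xdb x4=0xe5 x5=0x30  N=1 Z=0
after  2: x0=0xe8 x1=0xcd x2=0xed x3=0x20 x4=0xe5 x5=0x30  N=0 Z=0
after  3: x0=0xe8 x1=0xcd x2=0xd5 x3=0x20 x4=0xe5 x5=0x30  N=1 Z=0
after  4: x0=0xe8 x1=0xcd x2=0xd5 x3=0x20 x4=0xe5 x5=0x30  N=0 Z=0
after  5: x0=0xc5 x1=0xcd x2=0xd5 x3=0x20 x4=0xe5 x5=0x30  N=1 Z=0
-- IRQ taken; context saved, return-PC = 6 --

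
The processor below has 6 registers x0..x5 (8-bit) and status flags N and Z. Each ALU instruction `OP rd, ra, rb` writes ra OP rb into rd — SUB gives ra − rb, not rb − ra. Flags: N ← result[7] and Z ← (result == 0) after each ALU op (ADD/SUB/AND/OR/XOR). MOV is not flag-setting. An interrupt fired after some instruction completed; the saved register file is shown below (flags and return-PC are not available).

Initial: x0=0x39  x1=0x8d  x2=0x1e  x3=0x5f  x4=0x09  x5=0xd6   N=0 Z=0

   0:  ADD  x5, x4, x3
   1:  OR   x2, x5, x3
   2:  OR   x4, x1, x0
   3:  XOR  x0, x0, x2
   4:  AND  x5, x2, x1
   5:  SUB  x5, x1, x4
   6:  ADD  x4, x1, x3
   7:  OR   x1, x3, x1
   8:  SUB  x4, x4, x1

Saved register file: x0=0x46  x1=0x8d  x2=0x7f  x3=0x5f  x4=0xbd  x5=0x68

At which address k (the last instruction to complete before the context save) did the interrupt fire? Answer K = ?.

K = 3

after  0: x0=0x39 x1=0x8d x2=0x1e x3=0x5f x4=0x09 x5=0x68  N=0 Z=0
after  1: x0=0x39 x1=0x8d x2=0x7f x3=0x5f x4=0x09 x5=0x68  N=0 Z=0
after  2: x0=0x39 x1=0x8d x2=0x7f x3=0x5f x4=0xbd x5=0x68  N=1 Z=0
after  3: x0=0x46 x1=0x8d x2=0x7f x3=0x5f x4=0xbd x5=0x68  N=0 Z=0
-- IRQ taken; context saved, return-PC = 4 --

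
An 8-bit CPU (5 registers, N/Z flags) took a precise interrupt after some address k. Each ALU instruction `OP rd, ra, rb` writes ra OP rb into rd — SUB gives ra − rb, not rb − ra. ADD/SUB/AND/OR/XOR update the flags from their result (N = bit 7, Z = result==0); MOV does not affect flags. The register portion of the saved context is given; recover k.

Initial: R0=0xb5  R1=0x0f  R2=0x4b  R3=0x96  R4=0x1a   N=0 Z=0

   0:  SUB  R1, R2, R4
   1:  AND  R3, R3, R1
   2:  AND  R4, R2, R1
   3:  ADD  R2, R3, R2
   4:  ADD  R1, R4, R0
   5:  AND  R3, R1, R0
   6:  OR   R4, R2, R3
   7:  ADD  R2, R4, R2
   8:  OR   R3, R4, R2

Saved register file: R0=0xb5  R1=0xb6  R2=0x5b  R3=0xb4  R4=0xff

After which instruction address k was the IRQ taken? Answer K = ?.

after  0: R0=0xb5 R1=0x31 R2=0x4b R3=0x96 R4=0x1a  N=0 Z=0
after  1: R0=0xb5 R1=0x31 R2=0x4b R3=0x10 R4=0x1a  N=0 Z=0
after  2: R0=0xb5 R1=0x31 R2=0x4b R3=0x10 R4=0x01  N=0 Z=0
after  3: R0=0xb5 R1=0x31 R2=0x5b R3=0x10 R4=0x01  N=0 Z=0
after  4: R0=0xb5 R1=0xb6 R2=0x5b R3=0x10 R4=0x01  N=1 Z=0
after  5: R0=0xb5 R1=0xb6 R2=0x5b R3=0xb4 R4=0x01  N=1 Z=0
after  6: R0=0xb5 R1=0xb6 R2=0x5b R3=0xb4 R4=0xff  N=1 Z=0
-- IRQ taken; context saved, return-PC = 7 --

K = 6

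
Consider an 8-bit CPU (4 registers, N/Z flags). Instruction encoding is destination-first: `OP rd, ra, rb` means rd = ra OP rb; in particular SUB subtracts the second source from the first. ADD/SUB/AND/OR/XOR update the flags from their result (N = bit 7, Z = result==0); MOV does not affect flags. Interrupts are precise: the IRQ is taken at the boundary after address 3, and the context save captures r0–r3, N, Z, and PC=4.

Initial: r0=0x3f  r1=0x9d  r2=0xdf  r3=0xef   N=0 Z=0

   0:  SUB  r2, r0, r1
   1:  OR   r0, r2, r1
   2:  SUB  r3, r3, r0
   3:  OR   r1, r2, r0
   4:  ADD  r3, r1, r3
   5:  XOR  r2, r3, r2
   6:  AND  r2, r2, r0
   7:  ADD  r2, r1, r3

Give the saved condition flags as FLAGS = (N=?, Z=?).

FLAGS = (N=1, Z=0)

after  0: r0=0x3f r1=0x9d r2=0xa2 r3=0xef  N=1 Z=0
after  1: r0=0xbf r1=0x9d r2=0xa2 r3=0xef  N=1 Z=0
after  2: r0=0xbf r1=0x9d r2=0xa2 r3=0x30  N=0 Z=0
after  3: r0=0xbf r1=0xbf r2=0xa2 r3=0x30  N=1 Z=0
-- IRQ taken; context saved, return-PC = 4 --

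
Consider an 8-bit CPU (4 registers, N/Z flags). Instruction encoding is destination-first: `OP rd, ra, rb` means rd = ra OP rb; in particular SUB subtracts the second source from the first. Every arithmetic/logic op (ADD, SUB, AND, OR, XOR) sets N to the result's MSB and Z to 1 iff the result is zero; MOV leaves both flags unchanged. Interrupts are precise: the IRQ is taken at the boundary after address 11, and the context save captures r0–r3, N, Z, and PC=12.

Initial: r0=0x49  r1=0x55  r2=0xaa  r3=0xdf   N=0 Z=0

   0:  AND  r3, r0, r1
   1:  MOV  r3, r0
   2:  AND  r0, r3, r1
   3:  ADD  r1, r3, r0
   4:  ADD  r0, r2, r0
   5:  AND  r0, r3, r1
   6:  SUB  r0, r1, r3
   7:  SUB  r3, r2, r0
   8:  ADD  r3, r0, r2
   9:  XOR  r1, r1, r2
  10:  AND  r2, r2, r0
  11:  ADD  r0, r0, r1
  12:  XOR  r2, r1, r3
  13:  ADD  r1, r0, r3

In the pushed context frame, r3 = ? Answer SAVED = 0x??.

SAVED = 0xeb

after  0: r0=0x49 r1=0x55 r2=0xaa r3=0x41  N=0 Z=0
after  1: r0=0x49 r1=0x55 r2=0xaa r3=0x49  N=0 Z=0
after  2: r0=0x41 r1=0x55 r2=0xaa r3=0x49  N=0 Z=0
after  3: r0=0x41 r1=0x8a r2=0xaa r3=0x49  N=1 Z=0
after  4: r0=0xeb r1=0x8a r2=0xaa r3=0x49  N=1 Z=0
after  5: r0=0x08 r1=0x8a r2=0xaa r3=0x49  N=0 Z=0
after  6: r0=0x41 r1=0x8a r2=0xaa r3=0x49  N=0 Z=0
after  7: r0=0x41 r1=0x8a r2=0xaa r3=0x69  N=0 Z=0
after  8: r0=0x41 r1=0x8a r2=0xaa r3=0xeb  N=1 Z=0
after  9: r0=0x41 r1=0x20 r2=0xaa r3=0xeb  N=0 Z=0
after 10: r0=0x41 r1=0x20 r2=0x00 r3=0xeb  N=0 Z=1
after 11: r0=0x61 r1=0x20 r2=0x00 r3=0xeb  N=0 Z=0
-- IRQ taken; context saved, return-PC = 12 --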